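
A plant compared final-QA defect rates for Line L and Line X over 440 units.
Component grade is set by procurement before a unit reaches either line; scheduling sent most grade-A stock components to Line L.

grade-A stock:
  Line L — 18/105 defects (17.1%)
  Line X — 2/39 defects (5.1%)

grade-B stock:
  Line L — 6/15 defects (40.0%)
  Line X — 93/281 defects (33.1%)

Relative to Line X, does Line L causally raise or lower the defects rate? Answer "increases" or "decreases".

increases

Here component grade is a common cause — it drives both which line a case falls under and the outcome. The crude comparison mixes populations; the stratum-specific rates are the causally relevant ones.
Within each level — grade-A stock: 17.1% vs 5.1%; grade-B stock: 40.0% vs 33.1% — Line X is lower every time.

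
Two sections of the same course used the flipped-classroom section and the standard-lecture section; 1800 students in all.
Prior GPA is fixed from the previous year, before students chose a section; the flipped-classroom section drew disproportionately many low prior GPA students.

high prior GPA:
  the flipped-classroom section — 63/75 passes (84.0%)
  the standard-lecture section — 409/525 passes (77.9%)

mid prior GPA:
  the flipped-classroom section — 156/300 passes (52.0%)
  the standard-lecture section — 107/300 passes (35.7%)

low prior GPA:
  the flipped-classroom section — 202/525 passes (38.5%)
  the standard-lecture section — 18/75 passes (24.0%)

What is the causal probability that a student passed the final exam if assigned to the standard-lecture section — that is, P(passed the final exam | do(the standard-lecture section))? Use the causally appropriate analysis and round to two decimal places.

Nothing the teaching method does changes prior GPA band; the imbalance is an allocation artefact. With prior GPA band also predicting the outcome, the pooled figure is confounded, and the within-stratum comparison is the causal one.
Standardising the standard-lecture section to the population prior GPA band mix: 0.333·409/525 + 0.333·107/300 + 0.333·18/75 = 0.459.

0.46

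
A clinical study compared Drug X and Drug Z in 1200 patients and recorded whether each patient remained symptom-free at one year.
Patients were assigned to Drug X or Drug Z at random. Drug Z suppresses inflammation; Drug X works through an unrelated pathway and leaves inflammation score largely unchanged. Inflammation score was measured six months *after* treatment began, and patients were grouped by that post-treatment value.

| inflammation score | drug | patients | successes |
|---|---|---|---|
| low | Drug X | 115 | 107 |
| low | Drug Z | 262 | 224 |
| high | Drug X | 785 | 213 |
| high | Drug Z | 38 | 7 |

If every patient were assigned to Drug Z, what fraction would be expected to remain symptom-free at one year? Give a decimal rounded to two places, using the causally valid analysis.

0.77

Stratifying would compare drugs among patients the drugs themselves sorted into inflammation score groups — a form of selection on an intermediate. The unconditioned pooled rates give the total causal effect.
So P(outcome | do(Drug Z)) is just the pooled rate for Drug Z: 231/300 = 0.770.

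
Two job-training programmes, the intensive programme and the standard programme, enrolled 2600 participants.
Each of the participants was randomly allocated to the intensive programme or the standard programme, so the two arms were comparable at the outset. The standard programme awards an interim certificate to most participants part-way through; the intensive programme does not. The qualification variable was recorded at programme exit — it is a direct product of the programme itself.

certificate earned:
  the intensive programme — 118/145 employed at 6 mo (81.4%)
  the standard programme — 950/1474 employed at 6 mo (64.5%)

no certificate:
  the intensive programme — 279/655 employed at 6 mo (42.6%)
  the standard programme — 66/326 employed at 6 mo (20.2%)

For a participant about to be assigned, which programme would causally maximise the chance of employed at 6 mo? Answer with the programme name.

the standard programme

The distribution of qualification attained during the programme is itself part of what the programme does — it is an intermediate outcome. Holding it fixed would remove that part of the effect; the total effect is the pooled difference.
Pooled: the intensive programme 49.6% vs the standard programme 56.4%; the standard programme is higher overall.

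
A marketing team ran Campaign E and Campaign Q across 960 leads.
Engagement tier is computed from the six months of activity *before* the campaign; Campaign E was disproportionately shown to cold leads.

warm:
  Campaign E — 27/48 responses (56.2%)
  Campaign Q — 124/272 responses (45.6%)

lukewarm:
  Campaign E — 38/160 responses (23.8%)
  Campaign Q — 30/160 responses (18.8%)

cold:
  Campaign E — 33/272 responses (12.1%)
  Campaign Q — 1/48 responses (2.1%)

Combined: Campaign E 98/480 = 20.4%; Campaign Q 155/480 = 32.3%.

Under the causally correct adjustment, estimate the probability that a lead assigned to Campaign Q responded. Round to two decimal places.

0.22

Within every engagement tier level Campaign E has the higher rate, yet pooled Campaign Q does — Simpson's reversal.
Since engagement tier is a pre-existing factor (not a product of the campaign) and it affects the outcome on its own, it is a confounder. The stratified rates, not the pooled rate, identify the causal effect.
Standardising Campaign Q to the population engagement tier mix: 0.333·124/272 + 0.333·30/160 + 0.333·1/48 = 0.221.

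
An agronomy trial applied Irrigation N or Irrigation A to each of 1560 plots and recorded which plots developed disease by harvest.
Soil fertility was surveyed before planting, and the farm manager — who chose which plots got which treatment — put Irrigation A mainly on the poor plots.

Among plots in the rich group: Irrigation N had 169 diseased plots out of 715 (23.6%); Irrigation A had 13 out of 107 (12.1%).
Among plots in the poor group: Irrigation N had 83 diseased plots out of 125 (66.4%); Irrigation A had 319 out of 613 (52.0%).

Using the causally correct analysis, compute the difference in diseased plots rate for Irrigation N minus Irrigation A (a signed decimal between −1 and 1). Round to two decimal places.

+0.13

Within every soil fertility level Irrigation A has the lower rate, yet pooled Irrigation N does — Simpson's reversal.
Here soil fertility is a common cause — it drives both which irrigation a case falls under and the outcome. The crude comparison mixes populations; the stratum-specific rates are the causally relevant ones.
Adjusting over the population distribution of soil fertility: 0.527·(0.236−0.121) + 0.473·(0.664−0.520) = +0.128.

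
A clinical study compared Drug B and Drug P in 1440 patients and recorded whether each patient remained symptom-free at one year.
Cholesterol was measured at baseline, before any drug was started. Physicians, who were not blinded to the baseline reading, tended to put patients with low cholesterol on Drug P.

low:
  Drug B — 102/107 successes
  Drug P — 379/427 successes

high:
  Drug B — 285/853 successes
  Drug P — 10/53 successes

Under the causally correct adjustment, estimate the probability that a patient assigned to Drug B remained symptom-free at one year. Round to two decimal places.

The cholesterol-specific comparison favours Drug B throughout, but the pooled figures favour Drug P. The question is whether to condition on cholesterol.
Cholesterol differs across drugs for reasons unrelated to any effect of the drug itself, and it separately predicts the outcome — a classic confounder. We must compare within cholesterol levels.
Standardising Drug B to the population cholesterol mix: 0.371·102/107 + 0.629·285/853 = 0.564.

0.56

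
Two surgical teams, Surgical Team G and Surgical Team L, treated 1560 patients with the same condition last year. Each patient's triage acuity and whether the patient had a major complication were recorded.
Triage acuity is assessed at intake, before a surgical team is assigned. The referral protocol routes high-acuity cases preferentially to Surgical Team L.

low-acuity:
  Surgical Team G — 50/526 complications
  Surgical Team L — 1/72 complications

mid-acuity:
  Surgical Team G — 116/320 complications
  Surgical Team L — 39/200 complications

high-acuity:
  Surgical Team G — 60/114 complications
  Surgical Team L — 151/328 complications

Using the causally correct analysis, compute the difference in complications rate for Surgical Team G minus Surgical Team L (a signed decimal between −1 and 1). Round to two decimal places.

The stratified and pooled comparisons disagree (Surgical Team L wins within each triage acuity; Surgical Team G wins overall), so the answer turns on the causal role of triage acuity.
Here triage acuity is a common cause — it drives both which surgical team a case falls under and the outcome. The crude comparison mixes populations; the stratum-specific rates are the causally relevant ones.
Adjusting over the population distribution of triage acuity: 0.383·(0.095−0.014) + 0.333·(0.362−0.195) + 0.283·(0.526−0.460) = +0.106.

+0.11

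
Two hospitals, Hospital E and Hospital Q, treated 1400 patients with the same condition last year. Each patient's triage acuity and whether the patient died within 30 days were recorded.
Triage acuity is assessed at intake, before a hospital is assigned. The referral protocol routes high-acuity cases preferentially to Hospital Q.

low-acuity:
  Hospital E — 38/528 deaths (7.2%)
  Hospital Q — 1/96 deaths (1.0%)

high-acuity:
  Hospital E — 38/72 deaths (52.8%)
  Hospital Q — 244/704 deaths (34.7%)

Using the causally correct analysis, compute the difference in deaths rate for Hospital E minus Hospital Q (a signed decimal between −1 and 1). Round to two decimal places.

+0.13

The imbalance in triage acuity arose from how patients were allocated, not from anything the hospital did; and triage acuity independently affects the outcome. The pooled gap is confounded — condition on triage acuity.
Adjusting over the population distribution of triage acuity: 0.446·(0.072−0.010) + 0.554·(0.528−0.347) = +0.128.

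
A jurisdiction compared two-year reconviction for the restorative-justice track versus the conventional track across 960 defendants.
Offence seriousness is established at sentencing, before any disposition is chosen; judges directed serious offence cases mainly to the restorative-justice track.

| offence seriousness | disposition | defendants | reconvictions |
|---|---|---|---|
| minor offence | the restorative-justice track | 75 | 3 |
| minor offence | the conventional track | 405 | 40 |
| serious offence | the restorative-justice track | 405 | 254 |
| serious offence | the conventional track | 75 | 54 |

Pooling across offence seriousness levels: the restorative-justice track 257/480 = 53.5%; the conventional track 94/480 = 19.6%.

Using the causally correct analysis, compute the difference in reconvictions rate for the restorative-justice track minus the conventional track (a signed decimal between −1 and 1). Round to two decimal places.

the restorative-justice track is lower inside every offence seriousness stratum but the conventional track is lower in aggregate. Whether to stratify depends on how offence seriousness relates to the disposition.
Offence seriousness is set before the disposition has any effect — it is not caused by the disposition — and it independently drives the outcome. That makes it a confounder, so the causal comparison is within offence seriousness levels.
Adjusting over the population distribution of offence seriousness: 0.500·(0.040−0.099) + 0.500·(0.627−0.720) = -0.076.

-0.08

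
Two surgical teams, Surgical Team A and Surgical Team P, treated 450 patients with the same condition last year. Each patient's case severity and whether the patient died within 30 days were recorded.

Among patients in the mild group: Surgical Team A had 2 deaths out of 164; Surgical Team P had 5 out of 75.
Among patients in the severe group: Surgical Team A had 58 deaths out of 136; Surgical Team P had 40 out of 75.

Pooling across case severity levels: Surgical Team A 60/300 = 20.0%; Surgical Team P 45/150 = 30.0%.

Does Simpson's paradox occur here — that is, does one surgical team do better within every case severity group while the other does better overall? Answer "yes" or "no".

no

Within each case severity level (mild 1.2% vs 6.7%; severe 42.6% vs 53.3%), Surgical Team A has the lower rate every time. Pooled: 20.0% vs 30.0% — Surgical Team A has the lower rate overall. They agree.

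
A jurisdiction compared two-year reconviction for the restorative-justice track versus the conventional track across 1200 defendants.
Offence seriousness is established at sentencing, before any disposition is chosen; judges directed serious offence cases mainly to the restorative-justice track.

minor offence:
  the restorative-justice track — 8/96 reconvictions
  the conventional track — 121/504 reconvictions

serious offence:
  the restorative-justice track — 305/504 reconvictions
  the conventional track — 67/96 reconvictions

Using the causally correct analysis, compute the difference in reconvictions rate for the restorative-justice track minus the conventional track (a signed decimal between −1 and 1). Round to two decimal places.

-0.12

The stratified and pooled comparisons disagree (the restorative-justice track wins within each offence seriousness; the conventional track wins overall), so the answer turns on the causal role of offence seriousness.
Offence seriousness satisfies the back-door criterion: it is not a descendant of the disposition, and it blocks the spurious path from disposition to outcome. Adjusting for it (i.e., using the within-offence seriousness rates) gives the causal effect.
Adjusting over the population distribution of offence seriousness: 0.500·(0.083−0.240) + 0.500·(0.605−0.698) = -0.125.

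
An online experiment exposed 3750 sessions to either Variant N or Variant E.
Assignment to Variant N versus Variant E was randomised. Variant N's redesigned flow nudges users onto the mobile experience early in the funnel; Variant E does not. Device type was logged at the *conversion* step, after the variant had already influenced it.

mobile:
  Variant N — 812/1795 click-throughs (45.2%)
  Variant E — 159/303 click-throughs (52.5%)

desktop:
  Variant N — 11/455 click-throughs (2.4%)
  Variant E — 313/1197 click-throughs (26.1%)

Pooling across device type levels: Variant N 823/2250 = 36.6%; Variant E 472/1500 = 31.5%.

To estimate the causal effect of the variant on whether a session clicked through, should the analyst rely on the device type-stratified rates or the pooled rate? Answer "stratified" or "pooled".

pooled

The stratified and pooled comparisons disagree (Variant E wins within each device type; Variant N wins overall), so the answer turns on the causal role of device type.
Device type lies on the pathway variant → device type → outcome, so adjusting for it blocks the indirect effect. For the total causal effect of variant, use the unadjusted pooled rates.
Pooled: Variant N 36.6% vs Variant E 31.5%; Variant N is higher overall.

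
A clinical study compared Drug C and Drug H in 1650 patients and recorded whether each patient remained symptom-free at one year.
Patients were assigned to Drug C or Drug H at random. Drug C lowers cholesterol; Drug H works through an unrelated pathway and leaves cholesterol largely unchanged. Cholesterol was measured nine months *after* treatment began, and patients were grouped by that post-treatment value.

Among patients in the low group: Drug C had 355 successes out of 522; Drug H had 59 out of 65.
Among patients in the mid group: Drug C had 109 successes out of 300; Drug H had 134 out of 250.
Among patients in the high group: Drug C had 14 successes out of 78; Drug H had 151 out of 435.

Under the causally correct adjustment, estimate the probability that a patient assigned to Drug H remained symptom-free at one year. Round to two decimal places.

Cholesterol here is a post-treatment variable shaped by the drug; conditioning on it would introduce bias rather than remove it. The overall comparison is the causal one.
So P(outcome | do(Drug H)) is just the pooled rate for Drug H: 344/750 = 0.459.

0.46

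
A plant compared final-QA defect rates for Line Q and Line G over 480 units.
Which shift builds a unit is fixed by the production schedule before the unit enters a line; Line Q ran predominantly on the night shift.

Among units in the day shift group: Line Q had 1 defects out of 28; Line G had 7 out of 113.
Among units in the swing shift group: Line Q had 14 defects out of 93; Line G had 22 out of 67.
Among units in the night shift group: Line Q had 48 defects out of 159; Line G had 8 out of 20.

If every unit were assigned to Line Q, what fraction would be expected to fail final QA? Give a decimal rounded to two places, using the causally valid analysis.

0.17

Since shift is a pre-existing factor (not a product of the line) and it affects the outcome on its own, it is a confounder. The stratified rates, not the pooled rate, identify the causal effect.
Standardising Line Q to the population shift mix: 0.294·1/28 + 0.333·14/93 + 0.373·48/159 = 0.173.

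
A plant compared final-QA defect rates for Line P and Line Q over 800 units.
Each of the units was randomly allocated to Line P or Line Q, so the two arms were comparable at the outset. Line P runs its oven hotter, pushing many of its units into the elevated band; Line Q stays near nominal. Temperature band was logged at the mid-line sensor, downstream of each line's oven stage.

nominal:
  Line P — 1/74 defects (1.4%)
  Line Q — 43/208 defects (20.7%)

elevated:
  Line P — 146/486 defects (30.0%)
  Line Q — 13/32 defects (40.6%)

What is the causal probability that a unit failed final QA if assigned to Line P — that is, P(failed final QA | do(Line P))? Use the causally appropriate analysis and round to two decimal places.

0.26

In-process temperature band is downstream of the line. One should not condition on a consequence of treatment, so the overall rates are the right comparison.
So P(outcome | do(Line P)) is just the pooled rate for Line P: 147/560 = 0.263.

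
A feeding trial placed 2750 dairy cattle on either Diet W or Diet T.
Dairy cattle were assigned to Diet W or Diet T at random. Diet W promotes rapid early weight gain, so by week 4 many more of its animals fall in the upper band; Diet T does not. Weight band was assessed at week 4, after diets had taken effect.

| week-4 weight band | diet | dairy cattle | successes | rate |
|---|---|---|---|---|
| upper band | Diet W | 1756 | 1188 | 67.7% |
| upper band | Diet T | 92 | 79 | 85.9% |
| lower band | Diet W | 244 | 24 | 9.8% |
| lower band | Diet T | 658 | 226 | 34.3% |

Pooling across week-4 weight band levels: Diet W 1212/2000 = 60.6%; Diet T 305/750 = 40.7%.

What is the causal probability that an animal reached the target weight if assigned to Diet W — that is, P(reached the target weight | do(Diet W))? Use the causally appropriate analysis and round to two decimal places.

0.61

Week-4 weight band is recorded after the diet and is itself shifted by it — it sits on the causal path from diet to outcome. Conditioning on a mediator would strip out part of the effect we want; the pooled comparison gives the total causal effect.
So P(outcome | do(Diet W)) is just the pooled rate for Diet W: 1212/2000 = 0.606.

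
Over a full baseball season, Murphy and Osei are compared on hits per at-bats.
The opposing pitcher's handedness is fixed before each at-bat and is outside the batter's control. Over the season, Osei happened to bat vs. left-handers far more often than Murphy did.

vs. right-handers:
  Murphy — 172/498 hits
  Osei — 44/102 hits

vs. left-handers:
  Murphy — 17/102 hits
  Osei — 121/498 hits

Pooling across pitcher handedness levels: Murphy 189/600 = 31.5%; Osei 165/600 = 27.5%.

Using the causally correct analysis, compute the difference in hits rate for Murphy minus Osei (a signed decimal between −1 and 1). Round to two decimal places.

-0.08

Pitcher handedness is set before the player has any effect — it is not caused by the player — and it independently drives the outcome. That makes it a confounder, so the causal comparison is within pitcher handedness levels.
Adjusting over the population distribution of pitcher handedness: 0.500·(0.345−0.431) + 0.500·(0.167−0.243) = -0.081.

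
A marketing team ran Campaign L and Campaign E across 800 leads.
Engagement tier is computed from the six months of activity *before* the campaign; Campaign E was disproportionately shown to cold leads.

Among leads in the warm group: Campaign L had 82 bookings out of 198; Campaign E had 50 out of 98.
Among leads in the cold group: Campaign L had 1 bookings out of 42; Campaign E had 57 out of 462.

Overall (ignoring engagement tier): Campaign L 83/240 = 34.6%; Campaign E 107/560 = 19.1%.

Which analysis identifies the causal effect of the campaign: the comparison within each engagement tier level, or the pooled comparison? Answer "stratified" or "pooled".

The imbalance in engagement tier arose from how leads were allocated, not from anything the campaign did; and engagement tier independently affects the outcome. The pooled gap is confounded — condition on engagement tier.
Within each level — warm: 41.4% vs 51.0%; cold: 2.4% vs 12.3% — Campaign E is higher every time.

stratified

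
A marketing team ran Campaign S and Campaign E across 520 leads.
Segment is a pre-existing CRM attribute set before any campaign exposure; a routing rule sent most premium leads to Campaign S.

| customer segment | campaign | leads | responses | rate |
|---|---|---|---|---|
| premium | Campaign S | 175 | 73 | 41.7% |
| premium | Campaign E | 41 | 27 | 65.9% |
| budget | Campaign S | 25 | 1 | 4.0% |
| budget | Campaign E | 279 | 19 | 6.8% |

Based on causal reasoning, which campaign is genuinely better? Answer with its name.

Campaign E

Customer segment satisfies the back-door criterion: it is not a descendant of the campaign, and it blocks the spurious path from campaign to outcome. Adjusting for it (i.e., using the within-customer segment rates) gives the causal effect.
Within each level — premium: 41.7% vs 65.9%; budget: 4.0% vs 6.8% — Campaign E is higher every time.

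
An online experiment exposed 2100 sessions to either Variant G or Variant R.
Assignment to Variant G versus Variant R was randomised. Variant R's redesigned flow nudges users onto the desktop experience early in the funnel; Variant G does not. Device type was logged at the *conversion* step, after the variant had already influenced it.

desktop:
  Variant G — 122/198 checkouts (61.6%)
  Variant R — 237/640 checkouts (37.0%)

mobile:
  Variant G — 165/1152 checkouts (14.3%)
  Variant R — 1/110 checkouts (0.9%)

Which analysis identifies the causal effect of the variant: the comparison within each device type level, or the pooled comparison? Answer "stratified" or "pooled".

pooled

Within every device type level Variant G has the higher rate, yet pooled Variant R does — Simpson's reversal.
Device type is recorded after the variant and is itself shifted by it — it sits on the causal path from variant to outcome. Conditioning on a mediator would strip out part of the effect we want; the pooled comparison gives the total causal effect.
Pooled: Variant G 21.3% vs Variant R 31.7%; Variant R is higher overall.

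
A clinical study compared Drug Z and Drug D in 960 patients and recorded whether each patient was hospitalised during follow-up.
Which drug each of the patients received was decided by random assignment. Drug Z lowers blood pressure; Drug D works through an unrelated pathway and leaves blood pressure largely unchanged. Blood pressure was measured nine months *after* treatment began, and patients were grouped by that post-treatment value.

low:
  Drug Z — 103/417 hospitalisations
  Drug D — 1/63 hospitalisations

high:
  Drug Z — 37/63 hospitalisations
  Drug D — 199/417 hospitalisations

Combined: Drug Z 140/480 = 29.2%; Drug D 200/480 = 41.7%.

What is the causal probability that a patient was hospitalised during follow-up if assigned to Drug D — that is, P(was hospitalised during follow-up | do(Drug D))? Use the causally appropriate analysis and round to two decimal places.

0.42

Blood pressure lies on the pathway drug → blood pressure → outcome, so adjusting for it blocks the indirect effect. For the total causal effect of drug, use the unadjusted pooled rates.
So P(outcome | do(Drug D)) is just the pooled rate for Drug D: 200/480 = 0.417.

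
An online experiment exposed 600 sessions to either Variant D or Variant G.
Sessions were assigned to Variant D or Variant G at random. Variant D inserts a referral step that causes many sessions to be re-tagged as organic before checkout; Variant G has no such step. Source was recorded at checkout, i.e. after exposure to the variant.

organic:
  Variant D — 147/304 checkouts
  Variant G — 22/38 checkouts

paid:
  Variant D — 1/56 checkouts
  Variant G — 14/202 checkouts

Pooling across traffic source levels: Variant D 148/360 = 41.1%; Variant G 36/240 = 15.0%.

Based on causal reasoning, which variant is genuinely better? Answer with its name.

The traffic source-specific comparison favours Variant G throughout, but the pooled figures favour Variant D. The question is whether to condition on traffic source.
Traffic source here is a post-treatment variable shaped by the variant; conditioning on it would introduce bias rather than remove it. The overall comparison is the causal one.
Pooled: Variant D 41.1% vs Variant G 15.0%; Variant D is higher overall.

Variant D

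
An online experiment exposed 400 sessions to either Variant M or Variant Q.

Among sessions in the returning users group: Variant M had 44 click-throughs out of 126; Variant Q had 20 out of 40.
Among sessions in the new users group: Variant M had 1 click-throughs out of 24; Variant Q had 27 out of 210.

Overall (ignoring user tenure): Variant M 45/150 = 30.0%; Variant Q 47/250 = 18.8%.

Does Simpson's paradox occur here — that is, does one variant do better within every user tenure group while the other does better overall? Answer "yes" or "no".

yes

Within each user tenure level (returning users 34.9% vs 50.0%; new users 4.2% vs 12.9%), Variant Q has the higher rate every time. Pooled: 30.0% vs 18.8% — Variant M has the higher rate overall. The two comparisons disagree.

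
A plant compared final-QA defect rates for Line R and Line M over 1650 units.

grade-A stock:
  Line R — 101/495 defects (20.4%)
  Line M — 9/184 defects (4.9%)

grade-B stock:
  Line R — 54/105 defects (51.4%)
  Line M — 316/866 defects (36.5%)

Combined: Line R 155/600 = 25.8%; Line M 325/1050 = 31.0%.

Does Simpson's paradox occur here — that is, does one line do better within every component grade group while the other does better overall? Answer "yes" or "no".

yes

Within each component grade level (grade-A stock 20.4% vs 4.9%; grade-B stock 51.4% vs 36.5%), Line M has the lower rate every time. Pooled: 25.8% vs 31.0% — Line R has the lower rate overall. The two comparisons disagree.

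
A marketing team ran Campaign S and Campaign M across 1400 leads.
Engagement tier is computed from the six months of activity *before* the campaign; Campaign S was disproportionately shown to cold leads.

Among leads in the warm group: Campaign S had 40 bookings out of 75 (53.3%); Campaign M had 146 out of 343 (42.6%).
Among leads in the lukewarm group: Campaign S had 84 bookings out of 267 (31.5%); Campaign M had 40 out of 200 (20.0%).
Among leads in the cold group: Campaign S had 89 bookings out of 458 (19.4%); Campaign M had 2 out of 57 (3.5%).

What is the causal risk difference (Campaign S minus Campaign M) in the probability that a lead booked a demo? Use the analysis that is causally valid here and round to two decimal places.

+0.13

Campaign S is higher inside every engagement tier stratum but Campaign M is higher in aggregate. Whether to stratify depends on how engagement tier relates to the campaign.
The imbalance in engagement tier arose from how leads were allocated, not from anything the campaign did; and engagement tier independently affects the outcome. The pooled gap is confounded — condition on engagement tier.
Adjusting over the population distribution of engagement tier: 0.299·(0.533−0.426) + 0.334·(0.315−0.200) + 0.368·(0.194−0.035) = +0.129.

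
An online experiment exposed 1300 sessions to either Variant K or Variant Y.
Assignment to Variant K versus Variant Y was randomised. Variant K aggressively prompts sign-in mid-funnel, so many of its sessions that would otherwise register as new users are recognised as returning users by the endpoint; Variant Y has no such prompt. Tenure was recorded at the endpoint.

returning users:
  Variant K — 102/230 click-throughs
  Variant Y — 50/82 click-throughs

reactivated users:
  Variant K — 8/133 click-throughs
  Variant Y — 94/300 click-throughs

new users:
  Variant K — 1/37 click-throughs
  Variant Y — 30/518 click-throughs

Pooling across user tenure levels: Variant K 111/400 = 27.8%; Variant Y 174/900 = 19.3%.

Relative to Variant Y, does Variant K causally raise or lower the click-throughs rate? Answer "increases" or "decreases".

Variant Y is higher inside every user tenure stratum but Variant K is higher in aggregate. Whether to stratify depends on how user tenure relates to the variant.
User tenure here is a post-treatment variable shaped by the variant; conditioning on it would introduce bias rather than remove it. The overall comparison is the causal one.
Pooled: Variant K 27.8% vs Variant Y 19.3%; Variant K is higher overall.

increases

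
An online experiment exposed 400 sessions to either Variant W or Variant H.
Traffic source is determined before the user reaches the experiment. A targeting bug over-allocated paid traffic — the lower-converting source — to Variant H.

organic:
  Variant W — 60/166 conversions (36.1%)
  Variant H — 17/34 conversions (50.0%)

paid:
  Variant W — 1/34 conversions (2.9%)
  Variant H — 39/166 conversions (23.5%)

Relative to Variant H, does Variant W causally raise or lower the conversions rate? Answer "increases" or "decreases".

Traffic source is set before the variant has any effect — it is not caused by the variant — and it independently drives the outcome. That makes it a confounder, so the causal comparison is within traffic source levels.
Within each level — organic: 36.1% vs 50.0%; paid: 2.9% vs 23.5% — Variant H is higher every time.

decreases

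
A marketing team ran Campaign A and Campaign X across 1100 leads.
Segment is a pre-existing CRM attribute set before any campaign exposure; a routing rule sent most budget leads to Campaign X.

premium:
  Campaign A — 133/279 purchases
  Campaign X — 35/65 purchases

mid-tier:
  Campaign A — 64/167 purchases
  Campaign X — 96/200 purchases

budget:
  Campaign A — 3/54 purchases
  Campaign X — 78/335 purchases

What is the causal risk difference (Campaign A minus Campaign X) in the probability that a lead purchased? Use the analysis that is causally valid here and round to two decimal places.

Within every customer segment level Campaign X has the higher rate, yet pooled Campaign A does — Simpson's reversal.
Here customer segment is a common cause — it drives both which campaign a case falls under and the outcome. The crude comparison mixes populations; the stratum-specific rates are the causally relevant ones.
Adjusting over the population distribution of customer segment: 0.313·(0.477−0.538) + 0.334·(0.383−0.480) + 0.354·(0.056−0.233) = -0.114.

-0.11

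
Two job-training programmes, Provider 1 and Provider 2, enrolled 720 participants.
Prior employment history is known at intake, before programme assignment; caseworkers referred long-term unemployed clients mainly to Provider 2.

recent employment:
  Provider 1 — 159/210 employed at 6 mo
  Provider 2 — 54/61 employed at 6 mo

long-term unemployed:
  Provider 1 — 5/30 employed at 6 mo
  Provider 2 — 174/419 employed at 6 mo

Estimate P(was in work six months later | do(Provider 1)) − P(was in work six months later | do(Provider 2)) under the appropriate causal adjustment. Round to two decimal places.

-0.20

The prior employment history-specific comparison favours Provider 2 throughout, but the pooled figures favour Provider 1. The question is whether to condition on prior employment history.
Prior employment history is set before the programme has any effect — it is not caused by the programme — and it independently drives the outcome. That makes it a confounder, so the causal comparison is within prior employment history levels.
Adjusting over the population distribution of prior employment history: 0.376·(0.757−0.885) + 0.624·(0.167−0.415) = -0.203.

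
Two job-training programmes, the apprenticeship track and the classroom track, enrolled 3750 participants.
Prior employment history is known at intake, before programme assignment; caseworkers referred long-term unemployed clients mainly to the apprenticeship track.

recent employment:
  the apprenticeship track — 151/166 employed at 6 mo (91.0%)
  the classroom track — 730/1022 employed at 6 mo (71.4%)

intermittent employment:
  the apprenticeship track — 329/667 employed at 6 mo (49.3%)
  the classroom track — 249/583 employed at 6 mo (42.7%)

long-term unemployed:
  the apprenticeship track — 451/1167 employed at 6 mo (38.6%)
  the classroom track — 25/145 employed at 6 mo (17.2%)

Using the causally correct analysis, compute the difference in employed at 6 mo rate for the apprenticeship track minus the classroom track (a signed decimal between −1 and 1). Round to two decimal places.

the apprenticeship track is higher inside every prior employment history stratum but the classroom track is higher in aggregate. Whether to stratify depends on how prior employment history relates to the programme.
Here prior employment history is a common cause — it drives both which programme a case falls under and the outcome. The crude comparison mixes populations; the stratum-specific rates are the causally relevant ones.
Adjusting over the population distribution of prior employment history: 0.317·(0.910−0.714) + 0.333·(0.493−0.427) + 0.350·(0.386−0.172) = +0.159.

+0.16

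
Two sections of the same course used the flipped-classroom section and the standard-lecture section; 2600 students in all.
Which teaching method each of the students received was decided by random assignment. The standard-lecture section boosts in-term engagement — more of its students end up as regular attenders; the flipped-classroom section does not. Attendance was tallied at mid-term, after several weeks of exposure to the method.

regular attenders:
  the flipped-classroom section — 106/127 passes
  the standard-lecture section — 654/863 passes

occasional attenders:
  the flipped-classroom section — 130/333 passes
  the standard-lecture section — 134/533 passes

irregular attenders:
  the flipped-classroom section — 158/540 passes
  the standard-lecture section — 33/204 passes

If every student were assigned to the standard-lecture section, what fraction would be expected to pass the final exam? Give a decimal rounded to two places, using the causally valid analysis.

Mid-term attendance here is a post-treatment variable shaped by the teaching method; conditioning on it would introduce bias rather than remove it. The overall comparison is the causal one.
So P(outcome | do(the standard-lecture section)) is just the pooled rate for the standard-lecture section: 821/1600 = 0.513.

0.51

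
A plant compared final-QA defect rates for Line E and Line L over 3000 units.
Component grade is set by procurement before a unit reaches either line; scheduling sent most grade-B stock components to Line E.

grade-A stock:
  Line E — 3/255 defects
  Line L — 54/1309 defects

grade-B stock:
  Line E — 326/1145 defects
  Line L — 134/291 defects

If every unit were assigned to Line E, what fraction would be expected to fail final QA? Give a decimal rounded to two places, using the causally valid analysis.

Component grade is set before the line has any effect — it is not caused by the line — and it independently drives the outcome. That makes it a confounder, so the causal comparison is within component grade levels.
Standardising Line E to the population component grade mix: 0.521·3/255 + 0.479·326/1145 = 0.142.

0.14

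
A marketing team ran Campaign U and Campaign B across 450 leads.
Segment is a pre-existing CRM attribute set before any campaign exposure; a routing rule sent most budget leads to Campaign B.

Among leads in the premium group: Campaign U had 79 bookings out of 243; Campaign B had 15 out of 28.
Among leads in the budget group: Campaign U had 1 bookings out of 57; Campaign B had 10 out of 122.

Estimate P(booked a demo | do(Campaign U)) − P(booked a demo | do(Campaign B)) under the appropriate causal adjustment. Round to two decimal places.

-0.15

The customer segment-specific comparison favours Campaign B throughout, but the pooled figures favour Campaign U. The question is whether to condition on customer segment.
The imbalance in customer segment arose from how leads were allocated, not from anything the campaign did; and customer segment independently affects the outcome. The pooled gap is confounded — condition on customer segment.
Adjusting over the population distribution of customer segment: 0.602·(0.325−0.536) + 0.398·(0.018−0.082) = -0.152.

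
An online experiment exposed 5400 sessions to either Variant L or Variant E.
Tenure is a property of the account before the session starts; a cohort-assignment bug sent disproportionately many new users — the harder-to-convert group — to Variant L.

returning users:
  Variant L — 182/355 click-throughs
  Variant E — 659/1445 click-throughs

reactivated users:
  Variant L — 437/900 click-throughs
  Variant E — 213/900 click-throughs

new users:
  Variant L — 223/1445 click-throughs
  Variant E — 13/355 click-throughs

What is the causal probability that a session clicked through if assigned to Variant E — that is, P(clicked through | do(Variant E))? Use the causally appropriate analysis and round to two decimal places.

User tenure satisfies the back-door criterion: it is not a descendant of the variant, and it blocks the spurious path from variant to outcome. Adjusting for it (i.e., using the within-user tenure rates) gives the causal effect.
Standardising Variant E to the population user tenure mix: 0.333·659/1445 + 0.333·213/900 + 0.333·13/355 = 0.243.

0.24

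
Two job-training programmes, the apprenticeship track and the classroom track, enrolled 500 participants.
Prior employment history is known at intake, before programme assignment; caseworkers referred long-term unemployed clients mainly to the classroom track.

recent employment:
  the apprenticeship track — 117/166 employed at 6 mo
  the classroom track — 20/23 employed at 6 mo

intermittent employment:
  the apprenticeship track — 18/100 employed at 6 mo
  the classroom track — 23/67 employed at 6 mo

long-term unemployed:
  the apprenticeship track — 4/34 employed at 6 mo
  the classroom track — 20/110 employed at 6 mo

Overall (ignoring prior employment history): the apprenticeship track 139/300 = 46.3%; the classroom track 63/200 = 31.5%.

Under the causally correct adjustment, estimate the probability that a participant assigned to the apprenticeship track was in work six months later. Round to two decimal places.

The prior employment history-specific comparison favours the classroom track throughout, but the pooled figures favour the apprenticeship track. The question is whether to condition on prior employment history.
Since prior employment history is a pre-existing factor (not a product of the programme) and it affects the outcome on its own, it is a confounder. The stratified rates, not the pooled rate, identify the causal effect.
Standardising the apprenticeship track to the population prior employment history mix: 0.378·117/166 + 0.334·18/100 + 0.288·4/34 = 0.360.

0.36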